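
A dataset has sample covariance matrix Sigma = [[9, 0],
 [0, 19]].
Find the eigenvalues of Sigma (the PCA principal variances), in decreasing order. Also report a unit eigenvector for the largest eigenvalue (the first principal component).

Step 1 — characteristic polynomial of 2×2 Sigma:
  det(Sigma - λI) = λ² - trace · λ + det = 0.
  trace = 9 + 19 = 28, det = 9·19 - (0)² = 171.
Step 2 — discriminant:
  Δ = trace² - 4·det = 784 - 684 = 100.
Step 3 — eigenvalues:
  λ = (trace ± √Δ)/2 = (28 ± 10)/2,
  λ_1 = 19,  λ_2 = 9.

Step 4 — unit eigenvector for λ_1: Sigma is diagonal, so its eigenvectors are the coordinate axes. λ_1 = 19 is the diagonal entry on the second coordinate axis, hence
  v_1 = (0, 1) (||v_1|| = 1).

λ_1 = 19,  λ_2 = 9;  v_1 ≈ (0, 1)


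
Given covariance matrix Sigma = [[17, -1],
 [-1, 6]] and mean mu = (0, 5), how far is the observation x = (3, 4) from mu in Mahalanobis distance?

Step 1 — centre the observation: (x - mu) = (3, -1).

Step 2 — invert Sigma. det(Sigma) = 17·6 - (-1)² = 101.
  Sigma^{-1} = (1/det) · [[d, -b], [-b, a]] = [[0.0594, 0.0099],
 [0.0099, 0.1683]].

Step 3 — form the quadratic (x - mu)^T · Sigma^{-1} · (x - mu):
  Sigma^{-1} · (x - mu) = (0.1683, -0.1386).
  (x - mu)^T · [Sigma^{-1} · (x - mu)] = (3)·(0.1683) + (-1)·(-0.1386) = 0.6436.

Step 4 — take square root: d = √(0.6436) ≈ 0.8022.

d(x, mu) = √(0.6436) ≈ 0.8022


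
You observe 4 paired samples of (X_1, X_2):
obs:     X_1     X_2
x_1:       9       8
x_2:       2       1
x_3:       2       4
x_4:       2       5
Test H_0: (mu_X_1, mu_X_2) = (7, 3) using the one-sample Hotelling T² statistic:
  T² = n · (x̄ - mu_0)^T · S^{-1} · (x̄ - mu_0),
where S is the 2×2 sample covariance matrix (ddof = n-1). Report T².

Step 1 — sample mean vector:
  mean(X_1) = (9 + 2 + 2 + 2) / 4 = 15/4 = 3.75
  mean(X_2) = (8 + 1 + 4 + 5) / 4 = 18/4 = 4.5
  x̄ = (3.75, 4.5),  deviation x̄ - mu_0 = (3.75, 4.5) - (7, 3) = (-3.25, 1.5).

Step 2 — sample covariance matrix, S[i,j] = (1/(n-1)) · Σ_k (x_{k,i} - mean_i) · (x_{k,j} - mean_j), divisor n-1 = 3:
  S[X_1,X_1] = ((5.25)·(5.25) + (-1.75)·(-1.75) + (-1.75)·(-1.75) + (-1.75)·(-1.75)) / 3 = 36.75/3 = 12.25
  S[X_1,X_2] = ((5.25)·(3.5) + (-1.75)·(-3.5) + (-1.75)·(-0.5) + (-1.75)·(0.5)) / 3 = 24.5/3 = 8.1667
  S[X_2,X_2] = ((3.5)·(3.5) + (-3.5)·(-3.5) + (-0.5)·(-0.5) + (0.5)·(0.5)) / 3 = 25/3 = 8.3333
  S = [[12.25, 8.1667],
 [8.1667, 8.3333]].

Step 3 — invert S. det(S) = 12.25·8.3333 - (8.1667)² = 35.3889.
  S^{-1} = (1/det) · [[d, -b], [-b, a]] = [[0.2355, -0.2308],
 [-0.2308, 0.3462]].

Step 4 — quadratic form (x̄ - mu_0)^T · S^{-1} · (x̄ - mu_0):
  S^{-1} · (x̄ - mu_0) = (-1.1115, 1.2692),
  (x̄ - mu_0)^T · [...] = (-3.25)·(-1.1115) + (1.5)·(1.2692) = 5.5161.

Step 5 — scale by n: T² = 4 · 5.5161 = 22.0644.

T² ≈ 22.0644


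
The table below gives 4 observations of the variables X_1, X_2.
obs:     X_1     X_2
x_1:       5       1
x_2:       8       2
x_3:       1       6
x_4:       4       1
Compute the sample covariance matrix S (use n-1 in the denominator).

Step 1 — column means:
  mean(X_1) = (5 + 8 + 1 + 4) / 4 = 18/4 = 4.5
  mean(X_2) = (1 + 2 + 6 + 1) / 4 = 10/4 = 2.5

Step 2 — sample covariance S[i,j] = (1/(n-1)) · Σ_k (x_{k,i} - mean_i) · (x_{k,j} - mean_j), with n-1 = 3.
  S[X_1,X_1] = ((0.5)·(0.5) + (3.5)·(3.5) + (-3.5)·(-3.5) + (-0.5)·(-0.5)) / 3 = 25/3 = 8.3333
  S[X_1,X_2] = ((0.5)·(-1.5) + (3.5)·(-0.5) + (-3.5)·(3.5) + (-0.5)·(-1.5)) / 3 = -14/3 = -4.6667
  S[X_2,X_2] = ((-1.5)·(-1.5) + (-0.5)·(-0.5) + (3.5)·(3.5) + (-1.5)·(-1.5)) / 3 = 17/3 = 5.6667

S is symmetric (S[j,i] = S[i,j]). Assembling:

S = [[8.3333, -4.6667],
 [-4.6667, 5.6667]]


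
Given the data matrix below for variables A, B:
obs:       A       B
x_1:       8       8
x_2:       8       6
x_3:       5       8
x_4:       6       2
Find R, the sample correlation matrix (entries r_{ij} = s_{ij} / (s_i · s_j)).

Step 1 — column means:
  mean(A) = (8 + 8 + 5 + 6) / 4 = 27/4 = 6.75
  mean(B) = (8 + 6 + 8 + 2) / 4 = 24/4 = 6

Step 2 — sample variances and covariances s[i,j] = (1/(n-1)) · Σ_k (x_{k,i} - mean_i) · (x_{k,j} - mean_j), with n-1 = 3:
  s[A,A] = ((1.25)·(1.25) + (1.25)·(1.25) + (-1.75)·(-1.75) + (-0.75)·(-0.75)) / 3 = 6.75/3 = 2.25
  s[A,B] = ((1.25)·(2) + (1.25)·(0) + (-1.75)·(2) + (-0.75)·(-4)) / 3 = 2/3 = 0.6667
  s[B,B] = ((2)·(2) + (0)·(0) + (2)·(2) + (-4)·(-4)) / 3 = 24/3 = 8
  Sample standard deviations s_i = √(s[i,i]):
  s(A) = √(2.25) = 1.5
  s(B) = √(8) = 2.8284

Step 3 — r_{ij} = s_{ij} / (s_i · s_j):
  r[A,A] = 1 (diagonal).
  r[A,B] = 0.6667 / (1.5 · 2.8284) = 0.6667 / 4.2426 = 0.1571
  r[B,B] = 1 (diagonal).

R is symmetric with unit diagonal. Assembling:

R = [[1, 0.1571],
 [0.1571, 1]]


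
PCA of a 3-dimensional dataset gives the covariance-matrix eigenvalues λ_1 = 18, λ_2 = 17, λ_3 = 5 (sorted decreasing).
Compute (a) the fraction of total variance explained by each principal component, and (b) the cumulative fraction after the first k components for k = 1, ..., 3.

Step 1 — total variance = trace(Sigma) = Σ λ_i = 18 + 17 + 5 = 40.

Step 2 — fraction explained by component i = λ_i / Σ λ:
  PC1: 18/40 = 0.45
  PC2: 17/40 = 0.425
  PC3: 5/40 = 0.125

Step 3 — cumulative fraction after k components = (λ_1 + ... + λ_k) / Σ λ:
  k = 1: 18/40 = 0.45
  k = 2: (18 + 17)/40 = 35/40 = 0.875
  k = 3: (18 + 17 + 5)/40 = 40/40 = 1

Summary (fraction, with percent):

explained: PC1 0.45 (45%), PC2 0.425 (42.5%), PC3 0.125 (12.5%);  cumulative: 0.45, 0.875, 1


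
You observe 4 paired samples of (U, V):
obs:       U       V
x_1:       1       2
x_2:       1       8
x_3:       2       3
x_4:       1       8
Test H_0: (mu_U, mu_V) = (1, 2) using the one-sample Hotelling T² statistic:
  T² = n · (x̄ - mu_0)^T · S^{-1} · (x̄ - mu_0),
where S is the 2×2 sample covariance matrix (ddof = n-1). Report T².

Step 1 — sample mean vector:
  mean(U) = (1 + 1 + 2 + 1) / 4 = 5/4 = 1.25
  mean(V) = (2 + 8 + 3 + 8) / 4 = 21/4 = 5.25
  x̄ = (1.25, 5.25),  deviation x̄ - mu_0 = (1.25, 5.25) - (1, 2) = (0.25, 3.25).

Step 2 — sample covariance matrix, S[i,j] = (1/(n-1)) · Σ_k (x_{k,i} - mean_i) · (x_{k,j} - mean_j), divisor n-1 = 3:
  S[U,U] = ((-0.25)·(-0.25) + (-0.25)·(-0.25) + (0.75)·(0.75) + (-0.25)·(-0.25)) / 3 = 0.75/3 = 0.25
  S[U,V] = ((-0.25)·(-3.25) + (-0.25)·(2.75) + (0.75)·(-2.25) + (-0.25)·(2.75)) / 3 = -2.25/3 = -0.75
  S[V,V] = ((-3.25)·(-3.25) + (2.75)·(2.75) + (-2.25)·(-2.25) + (2.75)·(2.75)) / 3 = 30.75/3 = 10.25
  S = [[0.25, -0.75],
 [-0.75, 10.25]].

Step 3 — invert S. det(S) = 0.25·10.25 - (-0.75)² = 2.
  S^{-1} = (1/det) · [[d, -b], [-b, a]] = [[5.125, 0.375],
 [0.375, 0.125]].

Step 4 — quadratic form (x̄ - mu_0)^T · S^{-1} · (x̄ - mu_0):
  S^{-1} · (x̄ - mu_0) = (2.5, 0.5),
  (x̄ - mu_0)^T · [...] = (0.25)·(2.5) + (3.25)·(0.5) = 2.25.

Step 5 — scale by n: T² = 4 · 2.25 = 9.

T² ≈ 9


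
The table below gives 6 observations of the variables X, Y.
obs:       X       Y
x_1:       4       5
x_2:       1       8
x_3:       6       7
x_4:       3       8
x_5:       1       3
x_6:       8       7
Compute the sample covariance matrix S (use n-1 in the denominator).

Step 1 — column means:
  mean(X) = (4 + 1 + 6 + 3 + 1 + 8) / 6 = 23/6 = 3.8333
  mean(Y) = (5 + 8 + 7 + 8 + 3 + 7) / 6 = 38/6 = 6.3333

Step 2 — sample covariance S[i,j] = (1/(n-1)) · Σ_k (x_{k,i} - mean_i) · (x_{k,j} - mean_j), with n-1 = 5.
  S[X,X] = ((0.1667)·(0.1667) + (-2.8333)·(-2.8333) + (2.1667)·(2.1667) + (-0.8333)·(-0.8333) + (-2.8333)·(-2.8333) + (4.1667)·(4.1667)) / 5 = 38.8333/5 = 7.7667
  S[X,Y] = ((0.1667)·(-1.3333) + (-2.8333)·(1.6667) + (2.1667)·(0.6667) + (-0.8333)·(1.6667) + (-2.8333)·(-3.3333) + (4.1667)·(0.6667)) / 5 = 7.3333/5 = 1.4667
  S[Y,Y] = ((-1.3333)·(-1.3333) + (1.6667)·(1.6667) + (0.6667)·(0.6667) + (1.6667)·(1.6667) + (-3.3333)·(-3.3333) + (0.6667)·(0.6667)) / 5 = 19.3333/5 = 3.8667

S is symmetric (S[j,i] = S[i,j]). Assembling:

S = [[7.7667, 1.4667],
 [1.4667, 3.8667]]


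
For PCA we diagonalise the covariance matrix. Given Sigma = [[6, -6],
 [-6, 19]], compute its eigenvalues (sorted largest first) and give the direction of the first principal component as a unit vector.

Step 1 — characteristic polynomial of 2×2 Sigma:
  det(Sigma - λI) = λ² - trace · λ + det = 0.
  trace = 6 + 19 = 25, det = 6·19 - (-6)² = 78.
Step 2 — discriminant:
  Δ = trace² - 4·det = 625 - 312 = 313.
Step 3 — eigenvalues:
  λ = (trace ± √Δ)/2 = (25 ± 17.6918)/2,
  λ_1 = 21.3459,  λ_2 = 3.6541.

Step 4 — unit eigenvector for λ_1: solve (Sigma - λ_1 I)v = 0. First row:
  (6 - 21.3459)·v_x + (-6)·v_y = 0, i.e. (-15.3459)·v_x + (-6)·v_y = 0,
  so v ∝ (b, λ_1 - a) = (-6, 15.3459); multiply by -1 so the first entry is positive: u = (6, -15.3459).
  ||u|| = √((6)² + (-15.3459)²) = √(271.4967) ≈ 16.4772,
  v_1 = u/||u|| ≈ (0.3641, -0.9313) (||v_1|| = 1).

λ_1 = 21.3459,  λ_2 = 3.6541;  v_1 ≈ (0.3641, -0.9313)


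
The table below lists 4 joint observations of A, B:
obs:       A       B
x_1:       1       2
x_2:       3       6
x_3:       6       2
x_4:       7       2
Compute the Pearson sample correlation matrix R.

Step 1 — column means:
  mean(A) = (1 + 3 + 6 + 7) / 4 = 17/4 = 4.25
  mean(B) = (2 + 6 + 2 + 2) / 4 = 12/4 = 3

Step 2 — sample variances and covariances s[i,j] = (1/(n-1)) · Σ_k (x_{k,i} - mean_i) · (x_{k,j} - mean_j), with n-1 = 3:
  s[A,A] = ((-3.25)·(-3.25) + (-1.25)·(-1.25) + (1.75)·(1.75) + (2.75)·(2.75)) / 3 = 22.75/3 = 7.5833
  s[A,B] = ((-3.25)·(-1) + (-1.25)·(3) + (1.75)·(-1) + (2.75)·(-1)) / 3 = -5/3 = -1.6667
  s[B,B] = ((-1)·(-1) + (3)·(3) + (-1)·(-1) + (-1)·(-1)) / 3 = 12/3 = 4
  Sample standard deviations s_i = √(s[i,i]):
  s(A) = √(7.5833) = 2.7538
  s(B) = √(4) = 2

Step 3 — r_{ij} = s_{ij} / (s_i · s_j):
  r[A,A] = 1 (diagonal).
  r[A,B] = -1.6667 / (2.7538 · 2) = -1.6667 / 5.5076 = -0.3026
  r[B,B] = 1 (diagonal).

R is symmetric with unit diagonal. Assembling:

R = [[1, -0.3026],
 [-0.3026, 1]]


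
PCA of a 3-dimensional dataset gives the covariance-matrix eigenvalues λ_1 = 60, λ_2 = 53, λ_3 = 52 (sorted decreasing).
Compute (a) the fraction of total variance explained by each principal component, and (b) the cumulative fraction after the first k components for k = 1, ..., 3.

Step 1 — total variance = trace(Sigma) = Σ λ_i = 60 + 53 + 52 = 165.

Step 2 — fraction explained by component i = λ_i / Σ λ:
  PC1: 60/165 = 0.3636
  PC2: 53/165 = 0.3212
  PC3: 52/165 = 0.3152

Step 3 — cumulative fraction after k components = (λ_1 + ... + λ_k) / Σ λ:
  k = 1: 60/165 = 0.3636
  k = 2: (60 + 53)/165 = 113/165 = 0.6848
  k = 3: (60 + 53 + 52)/165 = 165/165 = 1

Summary (fraction, with percent):

explained: PC1 0.3636 (36.36%), PC2 0.3212 (32.12%), PC3 0.3152 (31.52%);  cumulative: 0.3636, 0.6848, 1


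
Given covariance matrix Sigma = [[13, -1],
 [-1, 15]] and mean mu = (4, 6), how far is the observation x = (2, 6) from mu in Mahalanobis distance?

Step 1 — centre the observation: (x - mu) = (-2, 0).

Step 2 — invert Sigma. det(Sigma) = 13·15 - (-1)² = 194.
  Sigma^{-1} = (1/det) · [[d, -b], [-b, a]] = [[0.0773, 0.0052],
 [0.0052, 0.067]].

Step 3 — form the quadratic (x - mu)^T · Sigma^{-1} · (x - mu):
  Sigma^{-1} · (x - mu) = (-0.1546, -0.0103).
  (x - mu)^T · [Sigma^{-1} · (x - mu)] = (-2)·(-0.1546) + (0)·(-0.0103) = 0.3093.

Step 4 — take square root: d = √(0.3093) ≈ 0.5561.

d(x, mu) = √(0.3093) ≈ 0.5561


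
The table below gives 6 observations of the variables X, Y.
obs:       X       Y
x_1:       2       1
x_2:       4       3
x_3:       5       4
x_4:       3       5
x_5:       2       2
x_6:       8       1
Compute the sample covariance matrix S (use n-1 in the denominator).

Step 1 — column means:
  mean(X) = (2 + 4 + 5 + 3 + 2 + 8) / 6 = 24/6 = 4
  mean(Y) = (1 + 3 + 4 + 5 + 2 + 1) / 6 = 16/6 = 2.6667

Step 2 — sample covariance S[i,j] = (1/(n-1)) · Σ_k (x_{k,i} - mean_i) · (x_{k,j} - mean_j), with n-1 = 5.
  S[X,X] = ((-2)·(-2) + (0)·(0) + (1)·(1) + (-1)·(-1) + (-2)·(-2) + (4)·(4)) / 5 = 26/5 = 5.2
  S[X,Y] = ((-2)·(-1.6667) + (0)·(0.3333) + (1)·(1.3333) + (-1)·(2.3333) + (-2)·(-0.6667) + (4)·(-1.6667)) / 5 = -3/5 = -0.6
  S[Y,Y] = ((-1.6667)·(-1.6667) + (0.3333)·(0.3333) + (1.3333)·(1.3333) + (2.3333)·(2.3333) + (-0.6667)·(-0.6667) + (-1.6667)·(-1.6667)) / 5 = 13.3333/5 = 2.6667

S is symmetric (S[j,i] = S[i,j]). Assembling:

S = [[5.2, -0.6],
 [-0.6, 2.6667]]


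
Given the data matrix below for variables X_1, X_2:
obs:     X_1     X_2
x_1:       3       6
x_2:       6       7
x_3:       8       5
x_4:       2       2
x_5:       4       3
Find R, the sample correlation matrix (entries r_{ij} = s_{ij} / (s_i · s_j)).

Step 1 — column means:
  mean(X_1) = (3 + 6 + 8 + 2 + 4) / 5 = 23/5 = 4.6
  mean(X_2) = (6 + 7 + 5 + 2 + 3) / 5 = 23/5 = 4.6

Step 2 — sample variances and covariances s[i,j] = (1/(n-1)) · Σ_k (x_{k,i} - mean_i) · (x_{k,j} - mean_j), with n-1 = 4:
  s[X_1,X_1] = ((-1.6)·(-1.6) + (1.4)·(1.4) + (3.4)·(3.4) + (-2.6)·(-2.6) + (-0.6)·(-0.6)) / 4 = 23.2/4 = 5.8
  s[X_1,X_2] = ((-1.6)·(1.4) + (1.4)·(2.4) + (3.4)·(0.4) + (-2.6)·(-2.6) + (-0.6)·(-1.6)) / 4 = 10.2/4 = 2.55
  s[X_2,X_2] = ((1.4)·(1.4) + (2.4)·(2.4) + (0.4)·(0.4) + (-2.6)·(-2.6) + (-1.6)·(-1.6)) / 4 = 17.2/4 = 4.3
  Sample standard deviations s_i = √(s[i,i]):
  s(X_1) = √(5.8) = 2.4083
  s(X_2) = √(4.3) = 2.0736

Step 3 — r_{ij} = s_{ij} / (s_i · s_j):
  r[X_1,X_1] = 1 (diagonal).
  r[X_1,X_2] = 2.55 / (2.4083 · 2.0736) = 2.55 / 4.994 = 0.5106
  r[X_2,X_2] = 1 (diagonal).

R is symmetric with unit diagonal. Assembling:

R = [[1, 0.5106],
 [0.5106, 1]]


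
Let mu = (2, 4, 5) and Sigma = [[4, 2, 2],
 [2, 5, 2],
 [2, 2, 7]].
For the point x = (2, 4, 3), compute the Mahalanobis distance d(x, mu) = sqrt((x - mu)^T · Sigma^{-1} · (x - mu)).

Step 1 — centre the observation: (x - mu) = (0, 0, -2).

Step 2 — invert Sigma (cofactor / det for 3×3, or solve directly):
  Sigma^{-1} = [[0.337, -0.1087, -0.0652],
 [-0.1087, 0.2609, -0.0435],
 [-0.0652, -0.0435, 0.1739]].

Step 3 — form the quadratic (x - mu)^T · Sigma^{-1} · (x - mu):
  Sigma^{-1} · (x - mu) = (0.1304, 0.087, -0.3478).
  (x - mu)^T · [Sigma^{-1} · (x - mu)] = (0)·(0.1304) + (0)·(0.087) + (-2)·(-0.3478) = 0.6957.

Step 4 — take square root: d = √(0.6957) ≈ 0.8341.

d(x, mu) = √(0.6957) ≈ 0.8341


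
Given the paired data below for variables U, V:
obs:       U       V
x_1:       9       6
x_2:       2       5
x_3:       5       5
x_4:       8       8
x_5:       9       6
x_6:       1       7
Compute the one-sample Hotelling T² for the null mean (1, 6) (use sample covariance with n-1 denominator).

Step 1 — sample mean vector:
  mean(U) = (9 + 2 + 5 + 8 + 9 + 1) / 6 = 34/6 = 5.6667
  mean(V) = (6 + 5 + 5 + 8 + 6 + 7) / 6 = 37/6 = 6.1667
  x̄ = (5.6667, 6.1667),  deviation x̄ - mu_0 = (5.6667, 6.1667) - (1, 6) = (4.6667, 0.1667).

Step 2 — sample covariance matrix, S[i,j] = (1/(n-1)) · Σ_k (x_{k,i} - mean_i) · (x_{k,j} - mean_j), divisor n-1 = 5:
  S[U,U] = ((3.3333)·(3.3333) + (-3.6667)·(-3.6667) + (-0.6667)·(-0.6667) + (2.3333)·(2.3333) + (3.3333)·(3.3333) + (-4.6667)·(-4.6667)) / 5 = 63.3333/5 = 12.6667
  S[U,V] = ((3.3333)·(-0.1667) + (-3.6667)·(-1.1667) + (-0.6667)·(-1.1667) + (2.3333)·(1.8333) + (3.3333)·(-0.1667) + (-4.6667)·(0.8333)) / 5 = 4.3333/5 = 0.8667
  S[V,V] = ((-0.1667)·(-0.1667) + (-1.1667)·(-1.1667) + (-1.1667)·(-1.1667) + (1.8333)·(1.8333) + (-0.1667)·(-0.1667) + (0.8333)·(0.8333)) / 5 = 6.8333/5 = 1.3667
  S = [[12.6667, 0.8667],
 [0.8667, 1.3667]].

Step 3 — invert S. det(S) = 12.6667·1.3667 - (0.8667)² = 16.56.
  S^{-1} = (1/det) · [[d, -b], [-b, a]] = [[0.0825, -0.0523],
 [-0.0523, 0.7649]].

Step 4 — quadratic form (x̄ - mu_0)^T · S^{-1} · (x̄ - mu_0):
  S^{-1} · (x̄ - mu_0) = (0.3764, -0.1167),
  (x̄ - mu_0)^T · [...] = (4.6667)·(0.3764) + (0.1667)·(-0.1167) = 1.7371.

Step 5 — scale by n: T² = 6 · 1.7371 = 10.4227.

T² ≈ 10.4227


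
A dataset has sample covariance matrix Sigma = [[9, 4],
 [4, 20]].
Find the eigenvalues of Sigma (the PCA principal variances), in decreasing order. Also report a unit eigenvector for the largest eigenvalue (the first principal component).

Step 1 — characteristic polynomial of 2×2 Sigma:
  det(Sigma - λI) = λ² - trace · λ + det = 0.
  trace = 9 + 20 = 29, det = 9·20 - (4)² = 164.
Step 2 — discriminant:
  Δ = trace² - 4·det = 841 - 656 = 185.
Step 3 — eigenvalues:
  λ = (trace ± √Δ)/2 = (29 ± 13.6015)/2,
  λ_1 = 21.3007,  λ_2 = 7.6993.

Step 4 — unit eigenvector for λ_1: solve (Sigma - λ_1 I)v = 0. First row:
  (9 - 21.3007)·v_x + (4)·v_y = 0, i.e. (-12.3007)·v_x + (4)·v_y = 0,
  so v ∝ (b, λ_1 - a) = (4, 12.3007) = u.
  ||u|| = √((4)² + (12.3007)²) = √(167.3081) ≈ 12.9348,
  v_1 = u/||u|| ≈ (0.3092, 0.951) (||v_1|| = 1).

λ_1 = 21.3007,  λ_2 = 7.6993;  v_1 ≈ (0.3092, 0.951)


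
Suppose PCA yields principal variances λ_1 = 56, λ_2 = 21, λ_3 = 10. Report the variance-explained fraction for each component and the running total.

Step 1 — total variance = trace(Sigma) = Σ λ_i = 56 + 21 + 10 = 87.

Step 2 — fraction explained by component i = λ_i / Σ λ:
  PC1: 56/87 = 0.6437
  PC2: 21/87 = 0.2414
  PC3: 10/87 = 0.1149

Step 3 — cumulative fraction after k components = (λ_1 + ... + λ_k) / Σ λ:
  k = 1: 56/87 = 0.6437
  k = 2: (56 + 21)/87 = 77/87 = 0.8851
  k = 3: (56 + 21 + 10)/87 = 87/87 = 1

Summary (fraction, with percent):

explained: PC1 0.6437 (64.37%), PC2 0.2414 (24.14%), PC3 0.1149 (11.49%);  cumulative: 0.6437, 0.8851, 1


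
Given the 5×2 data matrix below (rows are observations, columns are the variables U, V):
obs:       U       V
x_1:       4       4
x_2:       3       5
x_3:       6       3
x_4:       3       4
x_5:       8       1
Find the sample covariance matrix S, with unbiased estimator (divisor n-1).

Step 1 — column means:
  mean(U) = (4 + 3 + 6 + 3 + 8) / 5 = 24/5 = 4.8
  mean(V) = (4 + 5 + 3 + 4 + 1) / 5 = 17/5 = 3.4

Step 2 — sample covariance S[i,j] = (1/(n-1)) · Σ_k (x_{k,i} - mean_i) · (x_{k,j} - mean_j), with n-1 = 4.
  S[U,U] = ((-0.8)·(-0.8) + (-1.8)·(-1.8) + (1.2)·(1.2) + (-1.8)·(-1.8) + (3.2)·(3.2)) / 4 = 18.8/4 = 4.7
  S[U,V] = ((-0.8)·(0.6) + (-1.8)·(1.6) + (1.2)·(-0.4) + (-1.8)·(0.6) + (3.2)·(-2.4)) / 4 = -12.6/4 = -3.15
  S[V,V] = ((0.6)·(0.6) + (1.6)·(1.6) + (-0.4)·(-0.4) + (0.6)·(0.6) + (-2.4)·(-2.4)) / 4 = 9.2/4 = 2.3

S is symmetric (S[j,i] = S[i,j]). Assembling:

S = [[4.7, -3.15],
 [-3.15, 2.3]]


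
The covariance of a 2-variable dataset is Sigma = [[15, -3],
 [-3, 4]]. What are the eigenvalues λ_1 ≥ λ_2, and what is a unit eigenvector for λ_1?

Step 1 — characteristic polynomial of 2×2 Sigma:
  det(Sigma - λI) = λ² - trace · λ + det = 0.
  trace = 15 + 4 = 19, det = 15·4 - (-3)² = 51.
Step 2 — discriminant:
  Δ = trace² - 4·det = 361 - 204 = 157.
Step 3 — eigenvalues:
  λ = (trace ± √Δ)/2 = (19 ± 12.53)/2,
  λ_1 = 15.765,  λ_2 = 3.235.

Step 4 — unit eigenvector for λ_1: solve (Sigma - λ_1 I)v = 0. First row:
  (15 - 15.765)·v_x + (-3)·v_y = 0, i.e. (-0.765)·v_x + (-3)·v_y = 0,
  so v ∝ (b, λ_1 - a) = (-3, 0.765); multiply by -1 so the first entry is positive: u = (3, -0.765).
  ||u|| = √((3)² + (-0.765)²) = √(9.5852) ≈ 3.096,
  v_1 = u/||u|| ≈ (0.969, -0.2471) (||v_1|| = 1).

λ_1 = 15.765,  λ_2 = 3.235;  v_1 ≈ (0.969, -0.2471)


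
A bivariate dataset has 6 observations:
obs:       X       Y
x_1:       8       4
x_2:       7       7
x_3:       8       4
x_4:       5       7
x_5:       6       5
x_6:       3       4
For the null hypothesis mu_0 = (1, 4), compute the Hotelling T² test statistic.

Step 1 — sample mean vector:
  mean(X) = (8 + 7 + 8 + 5 + 6 + 3) / 6 = 37/6 = 6.1667
  mean(Y) = (4 + 7 + 4 + 7 + 5 + 4) / 6 = 31/6 = 5.1667
  x̄ = (6.1667, 5.1667),  deviation x̄ - mu_0 = (6.1667, 5.1667) - (1, 4) = (5.1667, 1.1667).

Step 2 — sample covariance matrix, S[i,j] = (1/(n-1)) · Σ_k (x_{k,i} - mean_i) · (x_{k,j} - mean_j), divisor n-1 = 5:
  S[X,X] = ((1.8333)·(1.8333) + (0.8333)·(0.8333) + (1.8333)·(1.8333) + (-1.1667)·(-1.1667) + (-0.1667)·(-0.1667) + (-3.1667)·(-3.1667)) / 5 = 18.8333/5 = 3.7667
  S[X,Y] = ((1.8333)·(-1.1667) + (0.8333)·(1.8333) + (1.8333)·(-1.1667) + (-1.1667)·(1.8333) + (-0.1667)·(-0.1667) + (-3.1667)·(-1.1667)) / 5 = -1.1667/5 = -0.2333
  S[Y,Y] = ((-1.1667)·(-1.1667) + (1.8333)·(1.8333) + (-1.1667)·(-1.1667) + (1.8333)·(1.8333) + (-0.1667)·(-0.1667) + (-1.1667)·(-1.1667)) / 5 = 10.8333/5 = 2.1667
  S = [[3.7667, -0.2333],
 [-0.2333, 2.1667]].

Step 3 — invert S. det(S) = 3.7667·2.1667 - (-0.2333)² = 8.1067.
  S^{-1} = (1/det) · [[d, -b], [-b, a]] = [[0.2673, 0.0288],
 [0.0288, 0.4646]].

Step 4 — quadratic form (x̄ - mu_0)^T · S^{-1} · (x̄ - mu_0):
  S^{-1} · (x̄ - mu_0) = (1.4145, 0.6908),
  (x̄ - mu_0)^T · [...] = (5.1667)·(1.4145) + (1.1667)·(0.6908) = 8.114.

Step 5 — scale by n: T² = 6 · 8.114 = 48.6842.

T² ≈ 48.6842


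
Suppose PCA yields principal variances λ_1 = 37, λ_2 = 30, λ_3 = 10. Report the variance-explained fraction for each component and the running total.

Step 1 — total variance = trace(Sigma) = Σ λ_i = 37 + 30 + 10 = 77.

Step 2 — fraction explained by component i = λ_i / Σ λ:
  PC1: 37/77 = 0.4805
  PC2: 30/77 = 0.3896
  PC3: 10/77 = 0.1299

Step 3 — cumulative fraction after k components = (λ_1 + ... + λ_k) / Σ λ:
  k = 1: 37/77 = 0.4805
  k = 2: (37 + 30)/77 = 67/77 = 0.8701
  k = 3: (37 + 30 + 10)/77 = 77/77 = 1

Summary (fraction, with percent):

explained: PC1 0.4805 (48.05%), PC2 0.3896 (38.96%), PC3 0.1299 (12.99%);  cumulative: 0.4805, 0.8701, 1


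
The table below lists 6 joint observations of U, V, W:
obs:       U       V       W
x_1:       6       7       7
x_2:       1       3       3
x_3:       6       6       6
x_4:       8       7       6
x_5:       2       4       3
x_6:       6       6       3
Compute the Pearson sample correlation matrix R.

Step 1 — column means:
  mean(U) = (6 + 1 + 6 + 8 + 2 + 6) / 6 = 29/6 = 4.8333
  mean(V) = (7 + 3 + 6 + 7 + 4 + 6) / 6 = 33/6 = 5.5
  mean(W) = (7 + 3 + 6 + 6 + 3 + 3) / 6 = 28/6 = 4.6667

Step 2 — sample variances and covariances s[i,j] = (1/(n-1)) · Σ_k (x_{k,i} - mean_i) · (x_{k,j} - mean_j), with n-1 = 5:
  s[U,U] = ((1.1667)·(1.1667) + (-3.8333)·(-3.8333) + (1.1667)·(1.1667) + (3.1667)·(3.1667) + (-2.8333)·(-2.8333) + (1.1667)·(1.1667)) / 5 = 36.8333/5 = 7.3667
  s[U,V] = ((1.1667)·(1.5) + (-3.8333)·(-2.5) + (1.1667)·(0.5) + (3.1667)·(1.5) + (-2.8333)·(-1.5) + (1.1667)·(0.5)) / 5 = 21.5/5 = 4.3
  s[U,W] = ((1.1667)·(2.3333) + (-3.8333)·(-1.6667) + (1.1667)·(1.3333) + (3.1667)·(1.3333) + (-2.8333)·(-1.6667) + (1.1667)·(-1.6667)) / 5 = 17.6667/5 = 3.5333
  s[V,V] = ((1.5)·(1.5) + (-2.5)·(-2.5) + (0.5)·(0.5) + (1.5)·(1.5) + (-1.5)·(-1.5) + (0.5)·(0.5)) / 5 = 13.5/5 = 2.7
  s[V,W] = ((1.5)·(2.3333) + (-2.5)·(-1.6667) + (0.5)·(1.3333) + (1.5)·(1.3333) + (-1.5)·(-1.6667) + (0.5)·(-1.6667)) / 5 = 12/5 = 2.4
  s[W,W] = ((2.3333)·(2.3333) + (-1.6667)·(-1.6667) + (1.3333)·(1.3333) + (1.3333)·(1.3333) + (-1.6667)·(-1.6667) + (-1.6667)·(-1.6667)) / 5 = 17.3333/5 = 3.4667
  Sample standard deviations s_i = √(s[i,i]):
  s(U) = √(7.3667) = 2.7142
  s(V) = √(2.7) = 1.6432
  s(W) = √(3.4667) = 1.8619

Step 3 — r_{ij} = s_{ij} / (s_i · s_j):
  r[U,U] = 1 (diagonal).
  r[U,V] = 4.3 / (2.7142 · 1.6432) = 4.3 / 4.4598 = 0.9642
  r[U,W] = 3.5333 / (2.7142 · 1.8619) = 3.5333 / 5.0535 = 0.6992
  r[V,V] = 1 (diagonal).
  r[V,W] = 2.4 / (1.6432 · 1.8619) = 2.4 / 3.0594 = 0.7845
  r[W,W] = 1 (diagonal).

R is symmetric with unit diagonal. Assembling:

R = [[1, 0.9642, 0.6992],
 [0.9642, 1, 0.7845],
 [0.6992, 0.7845, 1]]


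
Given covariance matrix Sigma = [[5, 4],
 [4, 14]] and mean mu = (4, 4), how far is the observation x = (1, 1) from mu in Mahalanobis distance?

Step 1 — centre the observation: (x - mu) = (-3, -3).

Step 2 — invert Sigma. det(Sigma) = 5·14 - (4)² = 54.
  Sigma^{-1} = (1/det) · [[d, -b], [-b, a]] = [[0.2593, -0.0741],
 [-0.0741, 0.0926]].

Step 3 — form the quadratic (x - mu)^T · Sigma^{-1} · (x - mu):
  Sigma^{-1} · (x - mu) = (-0.5556, -0.0556).
  (x - mu)^T · [Sigma^{-1} · (x - mu)] = (-3)·(-0.5556) + (-3)·(-0.0556) = 1.8333.

Step 4 — take square root: d = √(1.8333) ≈ 1.354.

d(x, mu) = √(1.8333) ≈ 1.354


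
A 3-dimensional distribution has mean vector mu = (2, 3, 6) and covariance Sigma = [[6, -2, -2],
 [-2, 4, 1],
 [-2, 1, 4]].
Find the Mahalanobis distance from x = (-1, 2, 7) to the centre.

Step 1 — centre the observation: (x - mu) = (-3, -1, 1).

Step 2 — invert Sigma (cofactor / det for 3×3, or solve directly):
  Sigma^{-1} = [[0.2273, 0.0909, 0.0909],
 [0.0909, 0.303, -0.0303],
 [0.0909, -0.0303, 0.303]].

Step 3 — form the quadratic (x - mu)^T · Sigma^{-1} · (x - mu):
  Sigma^{-1} · (x - mu) = (-0.6818, -0.6061, 0.0606).
  (x - mu)^T · [Sigma^{-1} · (x - mu)] = (-3)·(-0.6818) + (-1)·(-0.6061) + (1)·(0.0606) = 2.7121.

Step 4 — take square root: d = √(2.7121) ≈ 1.6469.

d(x, mu) = √(2.7121) ≈ 1.6469


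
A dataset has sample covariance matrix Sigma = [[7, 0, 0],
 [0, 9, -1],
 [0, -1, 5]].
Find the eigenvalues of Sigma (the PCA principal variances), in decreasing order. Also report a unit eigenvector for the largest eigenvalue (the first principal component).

Step 1 — characteristic polynomial p(λ) = det(λI - Sigma) = λ³ - tr·λ² + c_1·λ - det, where tr = trace, c_1 = sum of the principal 2×2 minors, det = det(Sigma):
  tr = 7 + 9 + 5 = 21,
  c_1 = (7·9 - (0)²) + (7·5 - (0)²) + (9·5 - (-1)²) = 63 + 35 + 44 = 142,
  det = 7·(9·5 - (-1)²) - (0)·((0)·5 - (-1)·(0)) + (0)·((0)·(-1) - 9·(0)) = 7·(44) - (0)·(0) + (0)·(0) = 308.
  So p(λ) = λ³ - 21λ² + 142λ - 308.
Step 2 — look for an integer root (rational root theorem: any rational root is an integer divisor of 308). Testing λ = 7:
  p(7) = 343 - 1029 + 994 - 308 = 0  ✓
  Dividing out (λ - 7): p(λ) = (λ - 7)(λ² - 14λ + 44).
Step 3 — remaining eigenvalues from the quadratic λ² - 14λ + 44 = 0:
  Δ = 14² - 4·44 = 196 - 176 = 20,  λ = (14 ± √20)/2 = (14 ± 4.4721)/2 ≈ 9.2361 or 4.7639.
  Sorted: λ_1 = 9.2361,  λ_2 = 7,  λ_3 = 4.7639  (check: sum = 21 = tr ✓).

Step 4 — unit eigenvector for λ_1 ≈ 9.2361: v spans the null space of (Sigma - λ_1 I), whose rows are
  r_1 = (-2.2361, 0, 0),  r_2 = (0, -0.2361, -1),  r_3 = (0, -1, -4.2361).
  v is orthogonal to every row, so take v ∝ r_1 × r_2 = ((0)·(-1) - (0)·(-0.2361), (0)·(0) - (-2.2361)·(-1), (-2.2361)·(-0.2361) - (0)·(0)) ≈ (0, -2.2361, 0.5279).
  Rescale (multiply by -1 so the first nonzero entry is positive): u = (0, 2.2361, -0.5279).
  ||u|| = √((0)² + (2.2361)² + (-0.5279)²) = √(5.2786) ≈ 2.2975,  v_1 = u/||u|| ≈ (0, 0.9732, -0.2298) (||v_1|| = 1).

λ_1 = 9.2361,  λ_2 = 7,  λ_3 = 4.7639;  v_1 ≈ (0, 0.9732, -0.2298)


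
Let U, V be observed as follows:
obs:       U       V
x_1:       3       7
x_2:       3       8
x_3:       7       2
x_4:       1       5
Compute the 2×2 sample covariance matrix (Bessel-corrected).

Step 1 — column means:
  mean(U) = (3 + 3 + 7 + 1) / 4 = 14/4 = 3.5
  mean(V) = (7 + 8 + 2 + 5) / 4 = 22/4 = 5.5

Step 2 — sample covariance S[i,j] = (1/(n-1)) · Σ_k (x_{k,i} - mean_i) · (x_{k,j} - mean_j), with n-1 = 3.
  S[U,U] = ((-0.5)·(-0.5) + (-0.5)·(-0.5) + (3.5)·(3.5) + (-2.5)·(-2.5)) / 3 = 19/3 = 6.3333
  S[U,V] = ((-0.5)·(1.5) + (-0.5)·(2.5) + (3.5)·(-3.5) + (-2.5)·(-0.5)) / 3 = -13/3 = -4.3333
  S[V,V] = ((1.5)·(1.5) + (2.5)·(2.5) + (-3.5)·(-3.5) + (-0.5)·(-0.5)) / 3 = 21/3 = 7

S is symmetric (S[j,i] = S[i,j]). Assembling:

S = [[6.3333, -4.3333],
 [-4.3333, 7]]


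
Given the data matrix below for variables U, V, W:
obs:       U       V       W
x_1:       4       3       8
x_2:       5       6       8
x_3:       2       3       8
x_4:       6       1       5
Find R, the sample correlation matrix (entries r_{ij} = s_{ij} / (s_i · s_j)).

Step 1 — column means:
  mean(U) = (4 + 5 + 2 + 6) / 4 = 17/4 = 4.25
  mean(V) = (3 + 6 + 3 + 1) / 4 = 13/4 = 3.25
  mean(W) = (8 + 8 + 8 + 5) / 4 = 29/4 = 7.25

Step 2 — sample variances and covariances s[i,j] = (1/(n-1)) · Σ_k (x_{k,i} - mean_i) · (x_{k,j} - mean_j), with n-1 = 3:
  s[U,U] = ((-0.25)·(-0.25) + (0.75)·(0.75) + (-2.25)·(-2.25) + (1.75)·(1.75)) / 3 = 8.75/3 = 2.9167
  s[U,V] = ((-0.25)·(-0.25) + (0.75)·(2.75) + (-2.25)·(-0.25) + (1.75)·(-2.25)) / 3 = -1.25/3 = -0.4167
  s[U,W] = ((-0.25)·(0.75) + (0.75)·(0.75) + (-2.25)·(0.75) + (1.75)·(-2.25)) / 3 = -5.25/3 = -1.75
  s[V,V] = ((-0.25)·(-0.25) + (2.75)·(2.75) + (-0.25)·(-0.25) + (-2.25)·(-2.25)) / 3 = 12.75/3 = 4.25
  s[V,W] = ((-0.25)·(0.75) + (2.75)·(0.75) + (-0.25)·(0.75) + (-2.25)·(-2.25)) / 3 = 6.75/3 = 2.25
  s[W,W] = ((0.75)·(0.75) + (0.75)·(0.75) + (0.75)·(0.75) + (-2.25)·(-2.25)) / 3 = 6.75/3 = 2.25
  Sample standard deviations s_i = √(s[i,i]):
  s(U) = √(2.9167) = 1.7078
  s(V) = √(4.25) = 2.0616
  s(W) = √(2.25) = 1.5

Step 3 — r_{ij} = s_{ij} / (s_i · s_j):
  r[U,U] = 1 (diagonal).
  r[U,V] = -0.4167 / (1.7078 · 2.0616) = -0.4167 / 3.5208 = -0.1183
  r[U,W] = -1.75 / (1.7078 · 1.5) = -1.75 / 2.5617 = -0.6831
  r[V,V] = 1 (diagonal).
  r[V,W] = 2.25 / (2.0616 · 1.5) = 2.25 / 3.0923 = 0.7276
  r[W,W] = 1 (diagonal).

R is symmetric with unit diagonal. Assembling:

R = [[1, -0.1183, -0.6831],
 [-0.1183, 1, 0.7276],
 [-0.6831, 0.7276, 1]]


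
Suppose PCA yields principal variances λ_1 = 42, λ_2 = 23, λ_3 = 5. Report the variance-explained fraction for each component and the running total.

Step 1 — total variance = trace(Sigma) = Σ λ_i = 42 + 23 + 5 = 70.

Step 2 — fraction explained by component i = λ_i / Σ λ:
  PC1: 42/70 = 0.6
  PC2: 23/70 = 0.3286
  PC3: 5/70 = 0.0714

Step 3 — cumulative fraction after k components = (λ_1 + ... + λ_k) / Σ λ:
  k = 1: 42/70 = 0.6
  k = 2: (42 + 23)/70 = 65/70 = 0.9286
  k = 3: (42 + 23 + 5)/70 = 70/70 = 1

Summary (fraction, with percent):

explained: PC1 0.6 (60%), PC2 0.3286 (32.86%), PC3 0.0714 (7.14%);  cumulative: 0.6, 0.9286, 1


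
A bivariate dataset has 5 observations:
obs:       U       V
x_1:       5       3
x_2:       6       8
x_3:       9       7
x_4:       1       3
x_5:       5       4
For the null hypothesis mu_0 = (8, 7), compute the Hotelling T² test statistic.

Step 1 — sample mean vector:
  mean(U) = (5 + 6 + 9 + 1 + 5) / 5 = 26/5 = 5.2
  mean(V) = (3 + 8 + 7 + 3 + 4) / 5 = 25/5 = 5
  x̄ = (5.2, 5),  deviation x̄ - mu_0 = (5.2, 5) - (8, 7) = (-2.8, -2).

Step 2 — sample covariance matrix, S[i,j] = (1/(n-1)) · Σ_k (x_{k,i} - mean_i) · (x_{k,j} - mean_j), divisor n-1 = 4:
  S[U,U] = ((-0.2)·(-0.2) + (0.8)·(0.8) + (3.8)·(3.8) + (-4.2)·(-4.2) + (-0.2)·(-0.2)) / 4 = 32.8/4 = 8.2
  S[U,V] = ((-0.2)·(-2) + (0.8)·(3) + (3.8)·(2) + (-4.2)·(-2) + (-0.2)·(-1)) / 4 = 19/4 = 4.75
  S[V,V] = ((-2)·(-2) + (3)·(3) + (2)·(2) + (-2)·(-2) + (-1)·(-1)) / 4 = 22/4 = 5.5
  S = [[8.2, 4.75],
 [4.75, 5.5]].

Step 3 — invert S. det(S) = 8.2·5.5 - (4.75)² = 22.5375.
  S^{-1} = (1/det) · [[d, -b], [-b, a]] = [[0.244, -0.2108],
 [-0.2108, 0.3638]].

Step 4 — quadratic form (x̄ - mu_0)^T · S^{-1} · (x̄ - mu_0):
  S^{-1} · (x̄ - mu_0) = (-0.2618, -0.1375),
  (x̄ - mu_0)^T · [...] = (-2.8)·(-0.2618) + (-2)·(-0.1375) = 1.0081.

Step 5 — scale by n: T² = 5 · 1.0081 = 5.0405.

T² ≈ 5.0405


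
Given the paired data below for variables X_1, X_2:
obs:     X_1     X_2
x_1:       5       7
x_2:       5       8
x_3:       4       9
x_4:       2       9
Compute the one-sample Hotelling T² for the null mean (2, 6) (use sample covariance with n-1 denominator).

Step 1 — sample mean vector:
  mean(X_1) = (5 + 5 + 4 + 2) / 4 = 16/4 = 4
  mean(X_2) = (7 + 8 + 9 + 9) / 4 = 33/4 = 8.25
  x̄ = (4, 8.25),  deviation x̄ - mu_0 = (4, 8.25) - (2, 6) = (2, 2.25).

Step 2 — sample covariance matrix, S[i,j] = (1/(n-1)) · Σ_k (x_{k,i} - mean_i) · (x_{k,j} - mean_j), divisor n-1 = 3:
  S[X_1,X_1] = ((1)·(1) + (1)·(1) + (0)·(0) + (-2)·(-2)) / 3 = 6/3 = 2
  S[X_1,X_2] = ((1)·(-1.25) + (1)·(-0.25) + (0)·(0.75) + (-2)·(0.75)) / 3 = -3/3 = -1
  S[X_2,X_2] = ((-1.25)·(-1.25) + (-0.25)·(-0.25) + (0.75)·(0.75) + (0.75)·(0.75)) / 3 = 2.75/3 = 0.9167
  S = [[2, -1],
 [-1, 0.9167]].

Step 3 — invert S. det(S) = 2·0.9167 - (-1)² = 0.8333.
  S^{-1} = (1/det) · [[d, -b], [-b, a]] = [[1.1, 1.2],
 [1.2, 2.4]].

Step 4 — quadratic form (x̄ - mu_0)^T · S^{-1} · (x̄ - mu_0):
  S^{-1} · (x̄ - mu_0) = (4.9, 7.8),
  (x̄ - mu_0)^T · [...] = (2)·(4.9) + (2.25)·(7.8) = 27.35.

Step 5 — scale by n: T² = 4 · 27.35 = 109.4.

T² ≈ 109.4


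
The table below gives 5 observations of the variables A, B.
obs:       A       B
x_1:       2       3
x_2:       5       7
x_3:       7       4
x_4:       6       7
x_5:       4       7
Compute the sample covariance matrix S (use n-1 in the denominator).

Step 1 — column means:
  mean(A) = (2 + 5 + 7 + 6 + 4) / 5 = 24/5 = 4.8
  mean(B) = (3 + 7 + 4 + 7 + 7) / 5 = 28/5 = 5.6

Step 2 — sample covariance S[i,j] = (1/(n-1)) · Σ_k (x_{k,i} - mean_i) · (x_{k,j} - mean_j), with n-1 = 4.
  S[A,A] = ((-2.8)·(-2.8) + (0.2)·(0.2) + (2.2)·(2.2) + (1.2)·(1.2) + (-0.8)·(-0.8)) / 4 = 14.8/4 = 3.7
  S[A,B] = ((-2.8)·(-2.6) + (0.2)·(1.4) + (2.2)·(-1.6) + (1.2)·(1.4) + (-0.8)·(1.4)) / 4 = 4.6/4 = 1.15
  S[B,B] = ((-2.6)·(-2.6) + (1.4)·(1.4) + (-1.6)·(-1.6) + (1.4)·(1.4) + (1.4)·(1.4)) / 4 = 15.2/4 = 3.8

S is symmetric (S[j,i] = S[i,j]). Assembling:

S = [[3.7, 1.15],
 [1.15, 3.8]]


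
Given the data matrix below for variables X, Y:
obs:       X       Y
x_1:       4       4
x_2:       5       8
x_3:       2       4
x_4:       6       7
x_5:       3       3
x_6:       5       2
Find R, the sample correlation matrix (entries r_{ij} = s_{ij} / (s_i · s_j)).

Step 1 — column means:
  mean(X) = (4 + 5 + 2 + 6 + 3 + 5) / 6 = 25/6 = 4.1667
  mean(Y) = (4 + 8 + 4 + 7 + 3 + 2) / 6 = 28/6 = 4.6667

Step 2 — sample variances and covariances s[i,j] = (1/(n-1)) · Σ_k (x_{k,i} - mean_i) · (x_{k,j} - mean_j), with n-1 = 5:
  s[X,X] = ((-0.1667)·(-0.1667) + (0.8333)·(0.8333) + (-2.1667)·(-2.1667) + (1.8333)·(1.8333) + (-1.1667)·(-1.1667) + (0.8333)·(0.8333)) / 5 = 10.8333/5 = 2.1667
  s[X,Y] = ((-0.1667)·(-0.6667) + (0.8333)·(3.3333) + (-2.1667)·(-0.6667) + (1.8333)·(2.3333) + (-1.1667)·(-1.6667) + (0.8333)·(-2.6667)) / 5 = 8.3333/5 = 1.6667
  s[Y,Y] = ((-0.6667)·(-0.6667) + (3.3333)·(3.3333) + (-0.6667)·(-0.6667) + (2.3333)·(2.3333) + (-1.6667)·(-1.6667) + (-2.6667)·(-2.6667)) / 5 = 27.3333/5 = 5.4667
  Sample standard deviations s_i = √(s[i,i]):
  s(X) = √(2.1667) = 1.472
  s(Y) = √(5.4667) = 2.3381

Step 3 — r_{ij} = s_{ij} / (s_i · s_j):
  r[X,X] = 1 (diagonal).
  r[X,Y] = 1.6667 / (1.472 · 2.3381) = 1.6667 / 3.4416 = 0.4843
  r[Y,Y] = 1 (diagonal).

R is symmetric with unit diagonal. Assembling:

R = [[1, 0.4843],
 [0.4843, 1]]


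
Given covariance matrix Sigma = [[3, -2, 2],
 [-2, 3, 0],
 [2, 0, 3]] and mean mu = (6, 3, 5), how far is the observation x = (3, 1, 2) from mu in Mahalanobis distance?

Step 1 — centre the observation: (x - mu) = (-3, -2, -3).

Step 2 — invert Sigma (cofactor / det for 3×3, or solve directly):
  Sigma^{-1} = [[3, 2, -2],
 [2, 1.6667, -1.3333],
 [-2, -1.3333, 1.6667]].

Step 3 — form the quadratic (x - mu)^T · Sigma^{-1} · (x - mu):
  Sigma^{-1} · (x - mu) = (-7, -5.3333, 3.6667).
  (x - mu)^T · [Sigma^{-1} · (x - mu)] = (-3)·(-7) + (-2)·(-5.3333) + (-3)·(3.6667) = 20.6667.

Step 4 — take square root: d = √(20.6667) ≈ 4.5461.

d(x, mu) = √(20.6667) ≈ 4.5461


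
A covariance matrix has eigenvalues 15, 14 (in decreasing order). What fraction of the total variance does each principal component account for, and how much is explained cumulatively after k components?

Step 1 — total variance = trace(Sigma) = Σ λ_i = 15 + 14 = 29.

Step 2 — fraction explained by component i = λ_i / Σ λ:
  PC1: 15/29 = 0.5172
  PC2: 14/29 = 0.4828

Step 3 — cumulative fraction after k components = (λ_1 + ... + λ_k) / Σ λ:
  k = 1: 15/29 = 0.5172
  k = 2: (15 + 14)/29 = 29/29 = 1

Summary (fraction, with percent):

explained: PC1 0.5172 (51.72%), PC2 0.4828 (48.28%);  cumulative: 0.5172, 1


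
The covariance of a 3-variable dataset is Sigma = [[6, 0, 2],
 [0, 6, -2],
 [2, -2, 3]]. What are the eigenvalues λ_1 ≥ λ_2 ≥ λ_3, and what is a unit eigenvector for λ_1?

Step 1 — characteristic polynomial p(λ) = det(λI - Sigma) = λ³ - tr·λ² + c_1·λ - det, where tr = trace, c_1 = sum of the principal 2×2 minors, det = det(Sigma):
  tr = 6 + 6 + 3 = 15,
  c_1 = (6·6 - (0)²) + (6·3 - (2)²) + (6·3 - (-2)²) = 36 + 14 + 14 = 64,
  det = 6·(6·3 - (-2)²) - (0)·((0)·3 - (-2)·(2)) + (2)·((0)·(-2) - 6·(2)) = 6·(14) - (0)·(4) + (2)·(-12) = 60.
  So p(λ) = λ³ - 15λ² + 64λ - 60.
Step 2 — look for an integer root (rational root theorem: any rational root is an integer divisor of 60). Testing λ = 6:
  p(6) = 216 - 540 + 384 - 60 = 0  ✓
  Dividing out (λ - 6): p(λ) = (λ - 6)(λ² - 9λ + 10).
Step 3 — remaining eigenvalues from the quadratic λ² - 9λ + 10 = 0:
  Δ = 9² - 4·10 = 81 - 40 = 41,  λ = (9 ± √41)/2 = (9 ± 6.4031)/2 ≈ 7.7016 or 1.2984.
  Sorted: λ_1 = 7.7016,  λ_2 = 6,  λ_3 = 1.2984  (check: sum = 15 = tr ✓).

Step 4 — unit eigenvector for λ_1 ≈ 7.7016: v spans the null space of (Sigma - λ_1 I), whose rows are
  r_1 = (-1.7016, 0, 2),  r_2 = (0, -1.7016, -2),  r_3 = (2, -2, -4.7016).
  v is orthogonal to every row, so take v ∝ r_1 × r_2 = ((0)·(-2) - (2)·(-1.7016), (2)·(0) - (-1.7016)·(-2), (-1.7016)·(-1.7016) - (0)·(0)) ≈ (3.4031, -3.4031, 2.8953).
  Let u = (3.4031, -3.4031, 2.8953).
  ||u|| = √((3.4031)² + (-3.4031)² + (2.8953)²) = √(31.5454) ≈ 5.6165,  v_1 = u/||u|| ≈ (0.6059, -0.6059, 0.5155) (||v_1|| = 1).

λ_1 = 7.7016,  λ_2 = 6,  λ_3 = 1.2984;  v_1 ≈ (0.6059, -0.6059, 0.5155)


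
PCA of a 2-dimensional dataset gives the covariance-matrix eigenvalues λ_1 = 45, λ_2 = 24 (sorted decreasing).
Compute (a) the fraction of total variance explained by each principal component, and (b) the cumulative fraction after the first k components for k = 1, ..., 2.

Step 1 — total variance = trace(Sigma) = Σ λ_i = 45 + 24 = 69.

Step 2 — fraction explained by component i = λ_i / Σ λ:
  PC1: 45/69 = 0.6522
  PC2: 24/69 = 0.3478

Step 3 — cumulative fraction after k components = (λ_1 + ... + λ_k) / Σ λ:
  k = 1: 45/69 = 0.6522
  k = 2: (45 + 24)/69 = 69/69 = 1

Summary (fraction, with percent):

explained: PC1 0.6522 (65.22%), PC2 0.3478 (34.78%);  cumulative: 0.6522, 1


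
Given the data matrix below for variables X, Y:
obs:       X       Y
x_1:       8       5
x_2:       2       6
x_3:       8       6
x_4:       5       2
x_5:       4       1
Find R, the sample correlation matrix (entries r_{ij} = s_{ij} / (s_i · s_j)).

Step 1 — column means:
  mean(X) = (8 + 2 + 8 + 5 + 4) / 5 = 27/5 = 5.4
  mean(Y) = (5 + 6 + 6 + 2 + 1) / 5 = 20/5 = 4

Step 2 — sample variances and covariances s[i,j] = (1/(n-1)) · Σ_k (x_{k,i} - mean_i) · (x_{k,j} - mean_j), with n-1 = 4:
  s[X,X] = ((2.6)·(2.6) + (-3.4)·(-3.4) + (2.6)·(2.6) + (-0.4)·(-0.4) + (-1.4)·(-1.4)) / 4 = 27.2/4 = 6.8
  s[X,Y] = ((2.6)·(1) + (-3.4)·(2) + (2.6)·(2) + (-0.4)·(-2) + (-1.4)·(-3)) / 4 = 6/4 = 1.5
  s[Y,Y] = ((1)·(1) + (2)·(2) + (2)·(2) + (-2)·(-2) + (-3)·(-3)) / 4 = 22/4 = 5.5
  Sample standard deviations s_i = √(s[i,i]):
  s(X) = √(6.8) = 2.6077
  s(Y) = √(5.5) = 2.3452

Step 3 — r_{ij} = s_{ij} / (s_i · s_j):
  r[X,X] = 1 (diagonal).
  r[X,Y] = 1.5 / (2.6077 · 2.3452) = 1.5 / 6.1156 = 0.2453
  r[Y,Y] = 1 (diagonal).

R is symmetric with unit diagonal. Assembling:

R = [[1, 0.2453],
 [0.2453, 1]]


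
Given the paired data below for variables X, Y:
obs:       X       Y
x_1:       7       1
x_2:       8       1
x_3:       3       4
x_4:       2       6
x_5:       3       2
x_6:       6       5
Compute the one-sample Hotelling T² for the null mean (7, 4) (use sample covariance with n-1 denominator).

Step 1 — sample mean vector:
  mean(X) = (7 + 8 + 3 + 2 + 3 + 6) / 6 = 29/6 = 4.8333
  mean(Y) = (1 + 1 + 4 + 6 + 2 + 5) / 6 = 19/6 = 3.1667
  x̄ = (4.8333, 3.1667),  deviation x̄ - mu_0 = (4.8333, 3.1667) - (7, 4) = (-2.1667, -0.8333).

Step 2 — sample covariance matrix, S[i,j] = (1/(n-1)) · Σ_k (x_{k,i} - mean_i) · (x_{k,j} - mean_j), divisor n-1 = 5:
  S[X,X] = ((2.1667)·(2.1667) + (3.1667)·(3.1667) + (-1.8333)·(-1.8333) + (-2.8333)·(-2.8333) + (-1.8333)·(-1.8333) + (1.1667)·(1.1667)) / 5 = 30.8333/5 = 6.1667
  S[X,Y] = ((2.1667)·(-2.1667) + (3.1667)·(-2.1667) + (-1.8333)·(0.8333) + (-2.8333)·(2.8333) + (-1.8333)·(-1.1667) + (1.1667)·(1.8333)) / 5 = -16.8333/5 = -3.3667
  S[Y,Y] = ((-2.1667)·(-2.1667) + (-2.1667)·(-2.1667) + (0.8333)·(0.8333) + (2.8333)·(2.8333) + (-1.1667)·(-1.1667) + (1.8333)·(1.8333)) / 5 = 22.8333/5 = 4.5667
  S = [[6.1667, -3.3667],
 [-3.3667, 4.5667]].

Step 3 — invert S. det(S) = 6.1667·4.5667 - (-3.3667)² = 16.8267.
  S^{-1} = (1/det) · [[d, -b], [-b, a]] = [[0.2714, 0.2001],
 [0.2001, 0.3665]].

Step 4 — quadratic form (x̄ - mu_0)^T · S^{-1} · (x̄ - mu_0):
  S^{-1} · (x̄ - mu_0) = (-0.7548, -0.7389),
  (x̄ - mu_0)^T · [...] = (-2.1667)·(-0.7548) + (-0.8333)·(-0.7389) = 2.2511.

Step 5 — scale by n: T² = 6 · 2.2511 = 13.5063.

T² ≈ 13.5063
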